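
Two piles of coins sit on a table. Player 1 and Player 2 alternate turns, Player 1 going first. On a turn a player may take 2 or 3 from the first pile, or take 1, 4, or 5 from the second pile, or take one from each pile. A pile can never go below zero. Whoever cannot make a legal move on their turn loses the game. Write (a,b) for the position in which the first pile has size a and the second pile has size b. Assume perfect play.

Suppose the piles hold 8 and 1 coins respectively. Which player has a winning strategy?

Player 2 wins.

Classify positions by backward induction: terminal positions (no move available) are L. From any other position, the mover wins iff some move reaches an L.
No move ever increases a pile, so every position that can arise here has a ≤ 8 and b ≤ 1; it is enough to label the cells with 0 ≤ a ≤ 8 and 0 ≤ b ≤ 1.
Every move lowers a or b (never raises either), so fill the grid row by row in increasing a, and left to right within a row: each cell's successors are then already labelled.
      b=0  b=1
a=0:    L    W
a=1:    L    W
a=2:    W    W
a=3:    W    L
a=4:    W    L
a=5:    L    W
a=6:    L    W
a=7:    W    W
a=8:    W    L
Cells with no legal move (terminal, hence L): (0,0), (1,0).
The remaining L cells, each justified by listing all of its moves:
(3,1): L (options (1,1)(W), (0,1)(W), (3,0)(W), (2,0)(W) are all W)
(4,1): L (options (2,1)(W), (1,1)(W), (4,0)(W), (3,0)(W) are all W)
(5,0): L (options (3,0)(W), (2,0)(W) are all W)
(6,0): L (options (4,0)(W), (3,0)(W) are all W)
(8,1): L (options (6,1)(W), (5,1)(W), (8,0)(W), (7,0)(W) are all W)
Every other cell has at least one move into one of the L cells above, so it is W.
Every move from (8,1) reaches a W position, so the mover loses.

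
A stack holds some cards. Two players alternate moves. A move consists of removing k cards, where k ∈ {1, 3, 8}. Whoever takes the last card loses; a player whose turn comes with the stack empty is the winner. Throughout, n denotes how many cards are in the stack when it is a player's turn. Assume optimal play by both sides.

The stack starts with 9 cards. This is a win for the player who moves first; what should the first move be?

Positions with no move are W. A position that does have a move is losing for the player to move precisely when every available move leads to a winning position for the opponent. Fill in the labels:
n=0: no move; the opponent has just taken the last card and therefore loses → W
n=1: L (sole option 0(W) is W)
n=2: W (go to 1, an L position)
n=3: L (options 2(W), 0(W) are all W)
n=4: W (go to 3, an L position)
n=5: L (options 4(W), 2(W) are all W)
n=6: W (go to 5, an L position)
n=7: L (options 6(W), 4(W) are all W)
n=8: W (go to 7, an L position)
n=9: W (go to 1, an L position)
From 9, the L positions reachable in one move are: 1.

Remove 8, leaving 1.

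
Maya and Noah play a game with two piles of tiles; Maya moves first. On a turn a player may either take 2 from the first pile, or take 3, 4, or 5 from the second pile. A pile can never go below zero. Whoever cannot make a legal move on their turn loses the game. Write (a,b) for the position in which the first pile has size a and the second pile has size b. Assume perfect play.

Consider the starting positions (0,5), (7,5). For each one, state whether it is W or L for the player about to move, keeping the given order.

Classify positions by backward induction: terminal positions (no move available) are L. From any other position, the mover wins iff some move reaches an L.
No move ever increases a pile, so every position that can arise here has a ≤ 7 and b ≤ 5; it is enough to label the cells with 0 ≤ a ≤ 7 and 0 ≤ b ≤ 5.
Every move lowers a or b (never raises either), so fill the grid row by row in increasing a, and left to right within a row: each cell's successors are then already labelled.
      b=0  b=1  b=2  b=3  b=4  b=5
a=0:    L    L    L    W    W    W
a=1:    L    L    L    W    W    W
a=2:    W    W    W    L    L    L
a=3:    W    W    W    L    L    L
a=4:    L    L    L    W    W    W
a=5:    L    L    L    W    W    W
a=6:    W    W    W    L    L    L
a=7:    W    W    W    L    L    L
Cells with no legal move (terminal, hence L): (0,0), (0,1), (0,2), (1,0), (1,1), (1,2).
The remaining L cells, each justified by listing all of its moves:
(2,3): →(0,3)(W), (2,0)(W) — all W, so L
(2,4): →(0,4)(W), (2,1)(W), (2,0)(W) — all W, so L
(2,5): →(0,5)(W), (2,2)(W), (2,1)(W), (2,0)(W) — all W, so L
(3,3): →(1,3)(W), (3,0)(W) — all W, so L
(3,4): →(1,4)(W), (3,1)(W), (3,0)(W) — all W, so L
(3,5): →(1,5)(W), (3,2)(W), (3,1)(W), (3,0)(W) — all W, so L
(4,0): →(2,0)(W) only, which is W, so L
(4,1): →(2,1)(W) only, which is W, so L
(4,2): →(2,2)(W) only, which is W, so L
(5,0): →(3,0)(W) only, which is W, so L
(5,1): →(3,1)(W) only, which is W, so L
(5,2): →(3,2)(W) only, which is W, so L
(6,3): →(4,3)(W), (6,0)(W) — all W, so L
(6,4): →(4,4)(W), (6,1)(W), (6,0)(W) — all W, so L
(6,5): →(4,5)(W), (6,2)(W), (6,1)(W), (6,0)(W) — all W, so L
(7,3): →(5,3)(W), (7,0)(W) — all W, so L
(7,4): →(5,4)(W), (7,1)(W), (7,0)(W) — all W, so L
(7,5): →(5,5)(W), (7,2)(W), (7,1)(W), (7,0)(W) — all W, so L
Every other cell has at least one move into one of the L cells above, so it is W.
(0,5): the move to (0,2) reaches an L cell, so W
(7,5): one of the L cells justified above, so L

(0,5): W, (7,5): L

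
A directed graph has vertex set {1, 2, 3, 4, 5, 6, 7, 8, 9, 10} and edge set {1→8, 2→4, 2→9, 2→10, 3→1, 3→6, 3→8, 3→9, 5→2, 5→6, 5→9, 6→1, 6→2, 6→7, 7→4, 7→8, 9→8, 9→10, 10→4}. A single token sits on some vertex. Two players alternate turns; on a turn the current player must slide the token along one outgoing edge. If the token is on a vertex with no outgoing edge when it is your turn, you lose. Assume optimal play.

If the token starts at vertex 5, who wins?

The first player wins.

Positions with no move are L. A position that does have a move is losing for the player to move precisely when every available move leads to a winning position for the opponent. Fill in the labels:
Every edge goes from a vertex to one that appears earlier in the order 4, 8, 10, 9, 2, 7, 1, 6, 5, 3, so processing vertices in that order labels each vertex after all of its successors.
4: no outgoing edge → L
8: no outgoing edge → L
10: W (go to 4, an L position)
9: W (go to 8, an L position)
2: W (go to 4, an L position)
7: W (go to 8, an L position)
1: W (go to 8, an L position)
6: L (options 1(W), 7(W), 2(W) are all W)
5: W (go to 6, an L position)
3: W (go to 6, an L position)
From 5 the player to move can move to 6, reaching an L position.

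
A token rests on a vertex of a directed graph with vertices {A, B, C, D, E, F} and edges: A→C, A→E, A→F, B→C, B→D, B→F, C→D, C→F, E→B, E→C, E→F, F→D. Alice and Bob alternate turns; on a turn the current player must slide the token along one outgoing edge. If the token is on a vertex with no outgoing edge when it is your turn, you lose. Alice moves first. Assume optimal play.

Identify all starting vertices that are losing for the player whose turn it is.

Compute win/loss labels from the base case upward. A position with no move is L. Any other position is W if it can reach an L in one move, else L.
Every edge goes from a vertex to one that appears earlier in the order D, F, C, B, E, A, so processing vertices in that order labels each vertex after all of its successors.
D: no outgoing edge → L
F: W (go to D, an L position)
C: W (go to D, an L position)
B: W (go to D, an L position)
E: L (options B(W), C(W), F(W) are all W)
A: W (go to E, an L position)
The losing starting vertices are exactly the entries labelled L in this table (2 of them).

D, E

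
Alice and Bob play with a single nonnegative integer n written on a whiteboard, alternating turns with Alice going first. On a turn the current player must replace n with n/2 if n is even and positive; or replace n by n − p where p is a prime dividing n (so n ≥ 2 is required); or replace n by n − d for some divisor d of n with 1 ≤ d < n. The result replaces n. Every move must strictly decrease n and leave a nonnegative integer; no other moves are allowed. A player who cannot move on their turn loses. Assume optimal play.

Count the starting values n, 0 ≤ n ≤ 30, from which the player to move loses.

7

Compute win/loss labels from the base case upward. A position with no move is L. Any other position is W if it can reach an L in one move, else L.
n=0: no move → L
n=1: no move → L
n=2: W (go to 0, an L position)
n=3: W (go to 0, an L position)
n=4: L (options 2(W), 3(W) are all W)
n=5: W (go to 0, an L position)
n=6: W (go to 4, an L position)
n=7: W (go to 0, an L position)
n=8: W (go to 4, an L position)
n=9: L (options 6(W), 8(W) are all W)
n=10: W (go to 9, an L position)
n=11: W (go to 0, an L position)
n=12: W (go to 9, an L position)
n=13: W (go to 0, an L position)
n=14: L (options 7(W), 12(W), 13(W) are all W)
n=15: W (go to 14, an L position)
n=16: W (go to 14, an L position)
n=17: W (go to 0, an L position)
n=18: W (go to 9, an L position)
n=19: W (go to 0, an L position)
n=20: L (options 10(W), 15(W), 16(W), 18(W), 19(W) are all W)
n=21: W (go to 14, an L position)
n=22: W (go to 20, an L position)
n=23: W (go to 0, an L position)
n=24: W (go to 20, an L position)
n=25: W (go to 20, an L position)
n=26: L (options 13(W), 24(W), 25(W) are all W)
n=27: W (go to 26, an L position)
n=28: W (go to 14, an L position)
n=29: W (go to 0, an L position)
n=30: W (go to 20, an L position)
L entries with 0 ≤ n ≤ 30: n = 0, 1, 4, 9, 14, 20, 26; that makes 7.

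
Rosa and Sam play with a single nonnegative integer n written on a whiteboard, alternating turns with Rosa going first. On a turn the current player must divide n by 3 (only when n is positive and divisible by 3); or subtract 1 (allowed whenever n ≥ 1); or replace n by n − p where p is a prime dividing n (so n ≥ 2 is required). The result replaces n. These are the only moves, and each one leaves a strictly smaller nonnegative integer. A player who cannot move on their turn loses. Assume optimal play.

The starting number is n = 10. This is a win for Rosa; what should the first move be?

Move to 8.

Work bottom-up. With no move the player to move loses. Otherwise the position is W if at least one move leads to an L position for the opponent, and L if every move leads to a W.
n=0: no move → L
n=1: →0(L), so W
n=2: →0(L), so W
n=3: →0(L), so W
n=4: →2(W), 3(W) — all W, so L
n=5: →0(L), so W
n=6: →4(L), so W
n=7: →0(L), so W
n=8: →6(W), 7(W) — all W, so L
n=9: →8(L), so W
n=10: →8(L), so W
From 10, the L positions reachable in one move are: 8.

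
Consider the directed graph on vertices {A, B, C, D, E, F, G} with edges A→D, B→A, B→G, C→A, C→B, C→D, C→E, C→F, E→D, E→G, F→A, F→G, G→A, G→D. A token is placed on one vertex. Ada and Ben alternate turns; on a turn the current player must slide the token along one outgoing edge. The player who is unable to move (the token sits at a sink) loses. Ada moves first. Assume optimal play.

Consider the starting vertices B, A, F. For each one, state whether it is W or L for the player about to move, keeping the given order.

B: L, A: W, F: L

Use the standard recursion: the mover loses at a terminal position; elsewhere, the mover wins exactly when some move hands the opponent an L position.
Every edge goes from a vertex to one that appears earlier in the order D, A, G, F, B, E, C, so processing vertices in that order labels each vertex after all of its successors.
D: no outgoing edge → L
A: can move to D, which is L ⇒ W
G: can move to D, which is L ⇒ W
F: moves to G(W), A(W); every one is W ⇒ L
B: moves to G(W), A(W); every one is W ⇒ L
E: can move to D, which is L ⇒ W
C: can move to B, which is L ⇒ W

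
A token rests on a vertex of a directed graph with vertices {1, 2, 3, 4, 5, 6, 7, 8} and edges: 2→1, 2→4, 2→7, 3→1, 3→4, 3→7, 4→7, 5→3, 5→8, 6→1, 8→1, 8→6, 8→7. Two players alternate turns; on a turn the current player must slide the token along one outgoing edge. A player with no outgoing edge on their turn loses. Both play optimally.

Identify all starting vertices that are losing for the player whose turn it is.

Positions with no move are L. A position that does have a move is losing for the player to move precisely when every available move leads to a winning position for the opponent. Fill in the labels:
Every edge goes from a vertex to one that appears earlier in the order 7, 1, 4, 6, 3, 2, 8, 5, so processing vertices in that order labels each vertex after all of its successors.
7: no outgoing edge → L
1: no outgoing edge → L
4: →7(L), so W
6: →1(L), so W
3: →1(L), so W
2: →1(L), so W
8: →1(L), so W
5: →8(W), 3(W) — all W, so L
The losing starting vertices are exactly the entries labelled L in this table (3 of them).

1, 5, 7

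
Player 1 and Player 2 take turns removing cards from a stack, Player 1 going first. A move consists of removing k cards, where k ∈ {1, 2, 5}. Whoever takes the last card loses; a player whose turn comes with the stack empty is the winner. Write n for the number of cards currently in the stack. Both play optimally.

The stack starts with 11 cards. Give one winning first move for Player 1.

Work bottom-up. With no move the player to move wins. Otherwise the position is W if at least one move leads to an L position for the opponent, and L if every move leads to a W.
n=0: no move; the opponent has just taken the last card and therefore loses → W
n=1: →0(W) only, which is W, so L
n=2: →1(L), so W
n=3: →1(L), so W
n=4: →3(W), 2(W) — all W, so L
n=5: →4(L), so W
n=6: →4(L), so W
n=7: →6(W), 5(W), 2(W) — all W, so L
n=8: →7(L), so W
n=9: →7(L), so W
n=10: →9(W), 8(W), 5(W) — all W, so L
n=11: →10(L), so W
From 11, the L positions reachable in one move are: 10.

Remove 1, leaving 10.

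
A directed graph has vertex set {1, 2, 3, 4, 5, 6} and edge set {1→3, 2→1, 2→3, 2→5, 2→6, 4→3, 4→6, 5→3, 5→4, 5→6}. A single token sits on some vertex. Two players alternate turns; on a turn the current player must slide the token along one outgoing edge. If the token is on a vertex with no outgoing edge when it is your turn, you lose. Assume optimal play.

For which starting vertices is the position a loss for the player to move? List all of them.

3, 6

Label each position W (a win for the player to move) or L (a loss). A position with no legal move is L; any other position is W exactly when some move reaches an L, and L when every move reaches a W.
Every edge goes from a vertex to one that appears earlier in the order 6, 3, 1, 4, 5, 2, so processing vertices in that order labels each vertex after all of its successors.
6: no outgoing edge → L
3: no outgoing edge → L
1: can move to 3, which is L ⇒ W
4: can move to 3, which is L ⇒ W
5: can move to 3, which is L ⇒ W
2: can move to 3, which is L ⇒ W
Reading off the rows marked L gives the requested list; there are 2 such vertices.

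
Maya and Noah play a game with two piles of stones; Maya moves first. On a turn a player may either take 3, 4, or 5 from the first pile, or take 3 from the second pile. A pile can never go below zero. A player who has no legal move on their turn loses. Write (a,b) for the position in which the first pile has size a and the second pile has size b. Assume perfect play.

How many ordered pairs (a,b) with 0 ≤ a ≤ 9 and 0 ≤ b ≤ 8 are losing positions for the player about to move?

Build the W/L table. Terminal = L. A non-terminal position is W if it has a move to some L; otherwise it is L.
Every move lowers a or b (never raises either), so fill the grid row by row in increasing a, and left to right within a row: each cell's successors are then already labelled.
      b=0  b=1  b=2  b=3  b=4  b=5  b=6  b=7  b=8
a=0:    L    L    L    W    W    W    L    L    L
a=1:    L    L    L    W    W    W    L    L    L
a=2:    L    L    L    W    W    W    L    L    L
a=3:    W    W    W    L    L    L    W    W    W
a=4:    W    W    W    L    L    L    W    W    W
a=5:    W    W    W    L    L    L    W    W    W
a=6:    W    W    W    W    W    W    W    W    W
a=7:    W    W    W    W    W    W    W    W    W
a=8:    L    L    L    W    W    W    L    L    L
a=9:    L    L    L    W    W    W    L    L    L
Cells with no legal move (terminal, hence L): (0,0), (0,1), (0,2), (1,0), (1,1), (1,2), (2,0), (2,1), (2,2).
The remaining L cells, each justified by listing all of its moves:
(0,6): L (sole option (0,3)(W) is W)
(0,7): L (sole option (0,4)(W) is W)
(0,8): L (sole option (0,5)(W) is W)
(1,6): L (sole option (1,3)(W) is W)
(1,7): L (sole option (1,4)(W) is W)
(1,8): L (sole option (1,5)(W) is W)
(2,6): L (sole option (2,3)(W) is W)
(2,7): L (sole option (2,4)(W) is W)
(2,8): L (sole option (2,5)(W) is W)
(3,3): L (options (0,3)(W), (3,0)(W) are all W)
(3,4): L (options (0,4)(W), (3,1)(W) are all W)
(3,5): L (options (0,5)(W), (3,2)(W) are all W)
(4,3): L (options (1,3)(W), (0,3)(W), (4,0)(W) are all W)
(4,4): L (options (1,4)(W), (0,4)(W), (4,1)(W) are all W)
(4,5): L (options (1,5)(W), (0,5)(W), (4,2)(W) are all W)
(5,3): L (options (2,3)(W), (1,3)(W), (0,3)(W), (5,0)(W) are all W)
(5,4): L (options (2,4)(W), (1,4)(W), (0,4)(W), (5,1)(W) are all W)
(5,5): L (options (2,5)(W), (1,5)(W), (0,5)(W), (5,2)(W) are all W)
(8,0): L (options (5,0)(W), (4,0)(W), (3,0)(W) are all W)
(8,1): L (options (5,1)(W), (4,1)(W), (3,1)(W) are all W)
(8,2): L (options (5,2)(W), (4,2)(W), (3,2)(W) are all W)
(8,6): L (options (5,6)(W), (4,6)(W), (3,6)(W), (8,3)(W) are all W)
(8,7): L (options (5,7)(W), (4,7)(W), (3,7)(W), (8,4)(W) are all W)
(8,8): L (options (5,8)(W), (4,8)(W), (3,8)(W), (8,5)(W) are all W)
(9,0): L (options (6,0)(W), (5,0)(W), (4,0)(W) are all W)
(9,1): L (options (6,1)(W), (5,1)(W), (4,1)(W) are all W)
(9,2): L (options (6,2)(W), (5,2)(W), (4,2)(W) are all W)
(9,6): L (options (6,6)(W), (5,6)(W), (4,6)(W), (9,3)(W) are all W)
(9,7): L (options (6,7)(W), (5,7)(W), (4,7)(W), (9,4)(W) are all W)
(9,8): L (options (6,8)(W), (5,8)(W), (4,8)(W), (9,5)(W) are all W)
Every other cell has at least one move into one of the L cells above, so it is W.
L cells per row: a=0: 6, a=1: 6, a=2: 6, a=3: 3, a=4: 3, a=5: 3, a=6: 0, a=7: 0, a=8: 6, a=9: 6; total 39.

39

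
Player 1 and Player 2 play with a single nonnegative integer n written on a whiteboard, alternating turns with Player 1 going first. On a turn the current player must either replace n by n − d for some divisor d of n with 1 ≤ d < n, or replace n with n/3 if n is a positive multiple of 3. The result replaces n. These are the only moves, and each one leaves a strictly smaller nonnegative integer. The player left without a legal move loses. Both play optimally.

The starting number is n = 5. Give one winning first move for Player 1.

Move to 4.

Classify positions by backward induction: terminal positions (no move available) are L. From any other position, the mover wins iff some move reaches an L.
n=0: no move → L
n=1: no move → L
n=2: can move to 1, which is L ⇒ W
n=3: can move to 1, which is L ⇒ W
n=4: moves to 2(W), 3(W); every one is W ⇒ L
n=5: can move to 4, which is L ⇒ W
From 5, the L positions reachable in one move are: 4.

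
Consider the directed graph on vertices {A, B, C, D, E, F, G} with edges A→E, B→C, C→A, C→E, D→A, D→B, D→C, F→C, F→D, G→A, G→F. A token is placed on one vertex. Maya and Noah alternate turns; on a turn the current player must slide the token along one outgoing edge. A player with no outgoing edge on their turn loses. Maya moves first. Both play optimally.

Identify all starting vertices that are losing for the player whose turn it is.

B, E, F

Build the W/L table. Terminal = L. A non-terminal position is W if it has a move to some L; otherwise it is L.
Every edge goes from a vertex to one that appears earlier in the order E, A, C, B, D, F, G, so processing vertices in that order labels each vertex after all of its successors.
E: no outgoing edge → L
A: W (go to E, an L position)
C: W (go to E, an L position)
B: L (sole option C(W) is W)
D: W (go to B, an L position)
F: L (options D(W), C(W) are all W)
G: W (go to F, an L position)
Reading off the rows marked L gives the requested list; there are 3 such vertices.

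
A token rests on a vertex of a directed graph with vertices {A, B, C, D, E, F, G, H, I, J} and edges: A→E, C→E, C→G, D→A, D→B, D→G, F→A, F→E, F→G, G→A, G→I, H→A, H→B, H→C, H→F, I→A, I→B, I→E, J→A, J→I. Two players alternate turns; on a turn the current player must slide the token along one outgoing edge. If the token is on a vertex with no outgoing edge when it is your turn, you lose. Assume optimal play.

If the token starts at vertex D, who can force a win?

The first player wins.

Build the W/L table. Terminal = L. A non-terminal position is W if it has a move to some L; otherwise it is L.
Every edge goes from a vertex to one that appears earlier in the order E, B, A, I, G, C, J, F, D, H, so processing vertices in that order labels each vertex after all of its successors.
E: no outgoing edge → L
B: no outgoing edge → L
A: W (go to E, an L position)
I: W (go to B, an L position)
G: L (options I(W), A(W) are all W)
C: W (go to G, an L position)
J: L (options I(W), A(W) are all W)
F: W (go to G, an L position)
D: W (go to G, an L position)
H: W (go to B, an L position)
The starting position D is W: the player to move should move to G, handing over an L position.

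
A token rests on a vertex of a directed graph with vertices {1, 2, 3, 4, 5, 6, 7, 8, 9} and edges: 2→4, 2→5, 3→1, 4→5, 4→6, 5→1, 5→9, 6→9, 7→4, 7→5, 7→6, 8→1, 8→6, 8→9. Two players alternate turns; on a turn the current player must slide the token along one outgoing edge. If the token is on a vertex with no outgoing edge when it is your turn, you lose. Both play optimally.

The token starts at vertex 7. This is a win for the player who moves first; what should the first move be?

Move to 4.

Build the W/L table. Terminal = L. A non-terminal position is W if it has a move to some L; otherwise it is L.
Every edge goes from a vertex to one that appears earlier in the order 1, 9, 6, 5, 4, 7, 8, 2, 3, so processing vertices in that order labels each vertex after all of its successors.
1: no outgoing edge → L
9: no outgoing edge → L
6: →9(L), so W
5: →9(L), so W
4: →5(W), 6(W) — all W, so L
7: →4(L), so W
8: →9(L), so W
2: →4(L), so W
3: →1(L), so W
From 7, the L positions reachable in one move are: 4.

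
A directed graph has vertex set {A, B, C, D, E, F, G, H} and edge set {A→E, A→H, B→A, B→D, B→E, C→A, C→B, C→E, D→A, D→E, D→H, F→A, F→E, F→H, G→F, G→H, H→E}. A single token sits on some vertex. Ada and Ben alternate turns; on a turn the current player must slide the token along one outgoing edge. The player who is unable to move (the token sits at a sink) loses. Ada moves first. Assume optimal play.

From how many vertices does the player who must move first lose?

Use the standard recursion: the mover loses at a terminal position; elsewhere, the mover wins exactly when some move hands the opponent an L position.
Every edge goes from a vertex to one that appears earlier in the order E, H, A, D, F, G, B, C, so processing vertices in that order labels each vertex after all of its successors.
E: no outgoing edge → L
H: W (go to E, an L position)
A: W (go to E, an L position)
D: W (go to E, an L position)
F: W (go to E, an L position)
G: L (options F(W), H(W) are all W)
B: W (go to E, an L position)
C: W (go to E, an L position)
The L vertices are E, G; that is 2 in all.

2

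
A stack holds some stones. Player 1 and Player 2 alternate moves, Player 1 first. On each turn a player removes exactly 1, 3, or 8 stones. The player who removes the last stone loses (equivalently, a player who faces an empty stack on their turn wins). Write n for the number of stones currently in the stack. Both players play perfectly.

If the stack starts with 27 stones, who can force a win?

Player 2 wins.

Use the standard recursion: the mover wins at a terminal position; elsewhere, the mover wins exactly when some move hands the opponent an L position.
n=0: no move; the opponent has just taken the last stone and therefore loses → W
n=1: only reaches 0(W), which is W → L
n=2: reaches L-position 1 → W
n=3: only reaches 2(W), 0(W), all W → L
n=4: reaches L-position 3 → W
n=5: only reaches 4(W), 2(W), all W → L
n=6: reaches L-position 5 → W
n=7: only reaches 6(W), 4(W), all W → L
n=8: reaches L-position 7 → W
n=9: reaches L-position 1 → W
n=10: reaches L-position 7 → W
n=11: reaches L-position 3 → W
n=12: only reaches 11(W), 9(W), 4(W), all W → L
n=13: reaches L-position 12 → W
n=14: only reaches 13(W), 11(W), 6(W), all W → L
n=15: reaches L-position 14 → W
n=16: only reaches 15(W), 13(W), 8(W), all W → L
n=17: reaches L-position 16 → W
n=18: only reaches 17(W), 15(W), 10(W), all W → L
n=19: reaches L-position 18 → W
n=20: reaches L-position 12 → W
n=21: reaches L-position 18 → W
n=22: reaches L-position 14 → W
n=23: only reaches 22(W), 20(W), 15(W), all W → L
n=24: reaches L-position 23 → W
n=25: only reaches 24(W), 22(W), 17(W), all W → L
n=26: reaches L-position 25 → W
n=27: only reaches 26(W), 24(W), 19(W), all W → L
Every move from 27 reaches a W position, so the mover loses.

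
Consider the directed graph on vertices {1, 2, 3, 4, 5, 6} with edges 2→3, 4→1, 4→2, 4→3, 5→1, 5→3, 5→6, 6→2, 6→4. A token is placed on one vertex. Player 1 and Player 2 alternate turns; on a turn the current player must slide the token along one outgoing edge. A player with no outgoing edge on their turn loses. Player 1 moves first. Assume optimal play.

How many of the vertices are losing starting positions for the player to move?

Build the W/L table. Terminal = L. A non-terminal position is W if it has a move to some L; otherwise it is L.
Every edge goes from a vertex to one that appears earlier in the order 3, 1, 2, 4, 6, 5, so processing vertices in that order labels each vertex after all of its successors.
3: no outgoing edge → L
1: no outgoing edge → L
2: W (go to 3, an L position)
4: W (go to 1, an L position)
6: L (options 4(W), 2(W) are all W)
5: W (go to 6, an L position)
The L vertices are 1, 3, 6; that is 3 in all.

3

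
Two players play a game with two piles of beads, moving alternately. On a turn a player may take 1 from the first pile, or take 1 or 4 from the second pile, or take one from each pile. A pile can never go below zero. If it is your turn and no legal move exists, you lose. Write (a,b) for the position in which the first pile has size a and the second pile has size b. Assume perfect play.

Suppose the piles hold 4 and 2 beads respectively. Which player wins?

The second player wins.

Build the W/L table. Terminal = L. A non-terminal position is W if it has a move to some L; otherwise it is L.
No move ever increases a pile, so every position that can arise here has a ≤ 4 and b ≤ 2; it is enough to label the cells with 0 ≤ a ≤ 4 and 0 ≤ b ≤ 2.
Every move lowers a or b (never raises either), so fill the grid row by row in increasing a, and left to right within a row: each cell's successors are then already labelled.
      b=0  b=1  b=2
a=0:    L    W    L
a=1:    W    W    W
a=2:    L    W    L
a=3:    W    W    W
a=4:    L    W    L
Cells with no legal move (terminal, hence L): (0,0).
The remaining L cells, each justified by listing all of its moves:
(0,2): L (sole option (0,1)(W) is W)
(2,0): L (sole option (1,0)(W) is W)
(2,2): L (options (1,2)(W), (2,1)(W), (1,1)(W) are all W)
(4,0): L (sole option (3,0)(W) is W)
(4,2): L (options (3,2)(W), (4,1)(W), (3,1)(W) are all W)
Every other cell has at least one move into one of the L cells above, so it is W.
Every move from (4,2) reaches a W position, so the mover loses.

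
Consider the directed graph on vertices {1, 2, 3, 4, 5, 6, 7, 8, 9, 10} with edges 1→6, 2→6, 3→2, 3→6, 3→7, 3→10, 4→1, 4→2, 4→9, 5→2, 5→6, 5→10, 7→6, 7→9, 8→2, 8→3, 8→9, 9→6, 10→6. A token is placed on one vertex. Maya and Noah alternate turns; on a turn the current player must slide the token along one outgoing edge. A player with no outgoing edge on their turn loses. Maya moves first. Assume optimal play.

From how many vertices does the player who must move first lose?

3

Classify positions by backward induction: terminal positions (no move available) are L. From any other position, the mover wins iff some move reaches an L.
Every edge goes from a vertex to one that appears earlier in the order 6, 1, 9, 10, 2, 7, 3, 5, 4, 8, so processing vertices in that order labels each vertex after all of its successors.
6: no outgoing edge → L
1: →6(L), so W
9: →6(L), so W
10: →6(L), so W
2: →6(L), so W
7: →6(L), so W
3: →6(L), so W
5: →6(L), so W
4: →2(W), 9(W), 1(W) — all W, so L
8: →3(W), 2(W), 9(W) — all W, so L
The L vertices are 4, 6, 8; that is 3 in all.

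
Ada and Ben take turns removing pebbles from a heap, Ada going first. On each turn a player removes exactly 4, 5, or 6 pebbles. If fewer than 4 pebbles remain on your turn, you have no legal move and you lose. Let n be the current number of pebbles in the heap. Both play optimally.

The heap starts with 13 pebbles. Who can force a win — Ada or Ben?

Positions with no move are L. A position that does have a move is losing for the player to move precisely when every available move leads to a winning position for the opponent. Fill in the labels:
n=0: no move → L
n=1: no move → L
n=2: no move → L
n=3: no move → L
n=4: →0(L), so W
n=5: →1(L), so W
n=6: →2(L), so W
n=7: →3(L), so W
n=8: →3(L), so W
n=9: →3(L), so W
n=10: →6(W), 5(W), 4(W) — all W, so L
n=11: →7(W), 6(W), 5(W) — all W, so L
n=12: →8(W), 7(W), 6(W) — all W, so L
n=13: →9(W), 8(W), 7(W) — all W, so L
Every move from 13 reaches a W position, so the mover loses.

Ben wins.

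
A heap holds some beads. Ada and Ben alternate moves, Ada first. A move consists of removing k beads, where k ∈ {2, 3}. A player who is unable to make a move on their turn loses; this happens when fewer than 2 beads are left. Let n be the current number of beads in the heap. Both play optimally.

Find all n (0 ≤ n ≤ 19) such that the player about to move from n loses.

0, 1, 5, 6, 10, 11, 15, 16

Build the W/L table. Terminal = L. A non-terminal position is W if it has a move to some L; otherwise it is L.
n=0: no move → L
n=1: no move → L
n=2: can move to 0, which is L ⇒ W
n=3: can move to 1, which is L ⇒ W
n=4: can move to 1, which is L ⇒ W
n=5: moves to 3(W), 2(W); every one is W ⇒ L
n=6: moves to 4(W), 3(W); every one is W ⇒ L
n=7: can move to 5, which is L ⇒ W
n=8: can move to 6, which is L ⇒ W
n=9: can move to 6, which is L ⇒ W
n=10: moves to 8(W), 7(W); every one is W ⇒ L
n=11: moves to 9(W), 8(W); every one is W ⇒ L
n=12: can move to 10, which is L ⇒ W
n=13: can move to 11, which is L ⇒ W
n=14: can move to 11, which is L ⇒ W
n=15: moves to 13(W), 12(W); every one is W ⇒ L
n=16: moves to 14(W), 13(W); every one is W ⇒ L
n=17: can move to 15, which is L ⇒ W
n=18: can move to 16, which is L ⇒ W
n=19: can move to 16, which is L ⇒ W
Reading off the rows marked L gives the requested list; there are 8 such values of n.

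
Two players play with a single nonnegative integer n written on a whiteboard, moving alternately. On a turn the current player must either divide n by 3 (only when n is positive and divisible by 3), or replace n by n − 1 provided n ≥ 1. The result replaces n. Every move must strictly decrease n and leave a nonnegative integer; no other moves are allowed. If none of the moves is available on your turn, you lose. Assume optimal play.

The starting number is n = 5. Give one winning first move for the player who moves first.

Move to 4.

Use the standard recursion: the mover loses at a terminal position; elsewhere, the mover wins exactly when some move hands the opponent an L position.
n=0: no move → L
n=1: can move to 0, which is L ⇒ W
n=2: the only move is to 1(W), a W ⇒ L
n=3: can move to 2, which is L ⇒ W
n=4: the only move is to 3(W), a W ⇒ L
n=5: can move to 4, which is L ⇒ W
From 5, the L positions reachable in one move are: 4.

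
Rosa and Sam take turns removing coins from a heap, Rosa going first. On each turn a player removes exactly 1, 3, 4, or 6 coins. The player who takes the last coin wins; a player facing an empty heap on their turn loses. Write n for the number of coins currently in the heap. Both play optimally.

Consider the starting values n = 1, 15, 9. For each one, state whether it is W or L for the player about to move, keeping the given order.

Positions with no move are L. A position that does have a move is losing for the player to move precisely when every available move leads to a winning position for the opponent. Fill in the labels:
n=0: no move → L
n=1: →0(L), so W
n=2: →1(W) only, which is W, so L
n=3: →2(L), so W
n=4: →0(L), so W
n=5: →2(L), so W
n=6: →2(L), so W
n=7: →6(W), 4(W), 3(W), 1(W) — all W, so L
n=8: →7(L), so W
n=9: →8(W), 6(W), 5(W), 3(W) — all W, so L
n=10: →9(L), so W
n=11: →7(L), so W
n=12: →9(L), so W
n=13: →9(L), so W
n=14: →13(W), 11(W), 10(W), 8(W) — all W, so L
n=15: →14(L), so W

1: W, 15: W, 9: L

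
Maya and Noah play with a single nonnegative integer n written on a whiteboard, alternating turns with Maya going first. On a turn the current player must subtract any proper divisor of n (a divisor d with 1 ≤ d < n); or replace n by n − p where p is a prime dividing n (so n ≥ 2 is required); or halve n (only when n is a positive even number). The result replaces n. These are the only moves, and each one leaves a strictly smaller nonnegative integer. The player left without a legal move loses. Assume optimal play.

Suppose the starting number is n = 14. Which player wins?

Work bottom-up. With no move the player to move loses. Otherwise the position is W if at least one move leads to an L position for the opponent, and L if every move leads to a W.
n=0: no move → L
n=1: no move → L
n=2: W (go to 0, an L position)
n=3: W (go to 0, an L position)
n=4: L (options 2(W), 3(W) are all W)
n=5: W (go to 0, an L position)
n=6: W (go to 4, an L position)
n=7: W (go to 0, an L position)
n=8: W (go to 4, an L position)
n=9: L (options 6(W), 8(W) are all W)
n=10: W (go to 9, an L position)
n=11: W (go to 0, an L position)
n=12: W (go to 9, an L position)
n=13: W (go to 0, an L position)
n=14: L (options 7(W), 12(W), 13(W) are all W)
The starting position 14 is L: whatever Maya does, the opponent receives a W position.

Noah wins.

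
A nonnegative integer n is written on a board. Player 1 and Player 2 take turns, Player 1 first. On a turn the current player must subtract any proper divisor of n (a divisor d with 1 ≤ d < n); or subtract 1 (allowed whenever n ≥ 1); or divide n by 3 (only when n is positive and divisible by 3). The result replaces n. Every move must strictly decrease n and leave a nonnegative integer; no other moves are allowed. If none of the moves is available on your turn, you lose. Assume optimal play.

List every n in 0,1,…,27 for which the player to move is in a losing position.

0, 2, 5, 7, 9, 11, 13, 16, 19, 23, 25

Classify positions by backward induction: terminal positions (no move available) are L. From any other position, the mover wins iff some move reaches an L.
n=0: no move → L
n=1: →0(L), so W
n=2: →1(W) only, which is W, so L
n=3: →2(L), so W
n=4: →2(L), so W
n=5: →4(W) only, which is W, so L
n=6: →2(L), so W
n=7: →6(W) only, which is W, so L
n=8: →7(L), so W
n=9: →3(W), 6(W), 8(W) — all W, so L
n=10: →5(L), so W
n=11: →10(W) only, which is W, so L
n=12: →9(L), so W
n=13: →12(W) only, which is W, so L
n=14: →7(L), so W
n=15: →5(L), so W
n=16: →8(W), 12(W), 14(W), 15(W) — all W, so L
n=17: →16(L), so W
n=18: →9(L), so W
n=19: →18(W) only, which is W, so L
n=20: →16(L), so W
n=21: →7(L), so W
n=22: →11(L), so W
n=23: →22(W) only, which is W, so L
n=24: →16(L), so W
n=25: →20(W), 24(W) — all W, so L
n=26: →13(L), so W
n=27: →9(L), so W
Reading off the rows marked L gives the requested list; there are 11 such values of n.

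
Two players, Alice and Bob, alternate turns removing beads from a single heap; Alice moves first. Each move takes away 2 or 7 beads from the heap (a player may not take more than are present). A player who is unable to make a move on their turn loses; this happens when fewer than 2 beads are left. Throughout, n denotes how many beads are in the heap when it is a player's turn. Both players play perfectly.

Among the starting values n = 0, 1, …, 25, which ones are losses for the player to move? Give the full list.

Compute win/loss labels from the base case upward. A position with no move is L. Any other position is W if it can reach an L in one move, else L.
n=0: no move → L
n=1: no move → L
n=2: can move to 0, which is L ⇒ W
n=3: can move to 1, which is L ⇒ W
n=4: the only move is to 2(W), a W ⇒ L
n=5: the only move is to 3(W), a W ⇒ L
n=6: can move to 4, which is L ⇒ W
n=7: can move to 5, which is L ⇒ W
n=8: can move to 1, which is L ⇒ W
n=9: moves to 7(W), 2(W); every one is W ⇒ L
n=10: moves to 8(W), 3(W); every one is W ⇒ L
n=11: can move to 9, which is L ⇒ W
n=12: can move to 10, which is L ⇒ W
n=13: moves to 11(W), 6(W); every one is W ⇒ L
n=14: moves to 12(W), 7(W); every one is W ⇒ L
n=15: can move to 13, which is L ⇒ W
n=16: can move to 14, which is L ⇒ W
n=17: can move to 10, which is L ⇒ W
n=18: moves to 16(W), 11(W); every one is W ⇒ L
n=19: moves to 17(W), 12(W); every one is W ⇒ L
n=20: can move to 18, which is L ⇒ W
n=21: can move to 19, which is L ⇒ W
n=22: moves to 20(W), 15(W); every one is W ⇒ L
n=23: moves to 21(W), 16(W); every one is W ⇒ L
n=24: can move to 22, which is L ⇒ W
n=25: can move to 23, which is L ⇒ W
Reading off the rows marked L gives the requested list; there are 12 such values of n.

0, 1, 4, 5, 9, 10, 13, 14, 18, 19, 22, 23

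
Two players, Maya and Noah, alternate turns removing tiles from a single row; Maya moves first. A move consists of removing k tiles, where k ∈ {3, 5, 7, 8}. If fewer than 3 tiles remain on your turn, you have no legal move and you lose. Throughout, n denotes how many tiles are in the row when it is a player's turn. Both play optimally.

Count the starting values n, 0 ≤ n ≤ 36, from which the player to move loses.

12

Label each position W (a win for the player to move) or L (a loss). A position with no legal move is L; any other position is W exactly when some move reaches an L, and L when every move reaches a W.
n=0: no move → L
n=1: no move → L
n=2: no move → L
n=3: can move to 0, which is L ⇒ W
n=4: can move to 1, which is L ⇒ W
n=5: can move to 2, which is L ⇒ W
n=6: can move to 1, which is L ⇒ W
n=7: can move to 2, which is L ⇒ W
n=8: can move to 1, which is L ⇒ W
n=9: can move to 2, which is L ⇒ W
n=10: can move to 2, which is L ⇒ W
n=11: moves to 8(W), 6(W), 4(W), 3(W); every one is W ⇒ L
n=12: moves to 9(W), 7(W), 5(W), 4(W); every one is W ⇒ L
n=13: moves to 10(W), 8(W), 6(W), 5(W); every one is W ⇒ L
n=14: can move to 11, which is L ⇒ W
n=15: can move to 12, which is L ⇒ W
n=16: can move to 13, which is L ⇒ W
n=17: can move to 12, which is L ⇒ W
n=18: can move to 13, which is L ⇒ W
n=19: can move to 12, which is L ⇒ W
n=20: can move to 13, which is L ⇒ W
n=21: can move to 13, which is L ⇒ W
n=22: moves to 19(W), 17(W), 15(W), 14(W); every one is W ⇒ L
n=23: moves to 20(W), 18(W), 16(W), 15(W); every one is W ⇒ L
n=24: moves to 21(W), 19(W), 17(W), 16(W); every one is W ⇒ L
n=25: can move to 22, which is L ⇒ W
n=26: can move to 23, which is L ⇒ W
n=27: can move to 24, which is L ⇒ W
n=28: can move to 23, which is L ⇒ W
n=29: can move to 24, which is L ⇒ W
n=30: can move to 23, which is L ⇒ W
n=31: can move to 24, which is L ⇒ W
n=32: can move to 24, which is L ⇒ W
n=33: moves to 30(W), 28(W), 26(W), 25(W); every one is W ⇒ L
n=34: moves to 31(W), 29(W), 27(W), 26(W); every one is W ⇒ L
n=35: moves to 32(W), 30(W), 28(W), 27(W); every one is W ⇒ L
n=36: can move to 33, which is L ⇒ W
L entries with 0 ≤ n ≤ 36: n = 0, 1, 2, 11, 12, 13, 22, 23, 24, 33, 34, 35; that makes 12.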